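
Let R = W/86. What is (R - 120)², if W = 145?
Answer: 103530625/7396 ≈ 13998.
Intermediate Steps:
R = 145/86 ≈ 1.6860
(R - 120)² = (145/86 - 120)² = (-10175/86)² = 103530625/7396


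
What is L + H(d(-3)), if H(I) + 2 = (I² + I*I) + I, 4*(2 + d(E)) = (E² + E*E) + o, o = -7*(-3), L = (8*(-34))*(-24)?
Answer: 53231/8 ≈ 6653.9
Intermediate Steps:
L = 6528 (L = -272*(-24) = 6528)
o = 21
d(E) = 13/4 + E²/2 (d(E) = -2 + ((E² + E*E) + 21)/4 = -2 + ((E² + E²) + 21)/4 = -2 + (2*E² + 21)/4 = -2 + (21 + 2*E²)/4 = -2 + (21/4 + E²/2) = 13/4 + E²/2)
H(I) = -2 + I + 2*I² (H(I) = -2 + ((I² + I*I) + I) = -2 + ((I² + I²) + I) = -2 + (2*I² + I) = -2 + (I + 2*I²) = -2 + I + 2*I²)
L + H(d(-3)) = 6528 + (-2 + (13/4 + (½)*(-3)²) + 2*(13/4 + (½)*(-3)²)²) = 6528 + (-2 + (13/4 + (½)*9) + 2*(13/4 + (½)*9)²) = 6528 + (-2 + (13/4 + 9/2) + 2*(13/4 + 9/2)²) = 6528 + (-2 + 31/4 + 2*(31/4)²) = 6528 + (-2 + 31/4 + 2*(961/16)) = 6528 + (-2 + 31/4 + 961/8) = 6528 + 1007/8 = 53231/8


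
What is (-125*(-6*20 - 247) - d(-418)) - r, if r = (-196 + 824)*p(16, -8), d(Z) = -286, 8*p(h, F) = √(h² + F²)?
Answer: 46161 - 628*√5 ≈ 44757.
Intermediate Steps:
p(h, F) = √(F² + h²)/8 (p(h, F) = √(h² + F²)/8 = √(F² + h²)/8)
r = 628*√5 (r = (-196 + 824)*(√((-8)² + 16²)/8) = 628*(√(64 + 256)/8) = 628*(√320/8) = 628*((8*√5)/8) = 628*√5 ≈ 1404.3)
(-125*(-6*20 - 247) - d(-418)) - r = (-125*(-6*20 - 247) - 1*(-286)) - 628*√5 = (-125*(-120 - 247) + 286) - 628*√5 = (-125*(-367) + 286) - 628*√5 = (45875 + 286) - 628*√5 = 46161 - 628*√5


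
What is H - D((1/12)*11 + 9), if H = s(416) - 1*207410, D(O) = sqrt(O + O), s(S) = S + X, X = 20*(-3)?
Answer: -207054 - sqrt(714)/6 ≈ -2.0706e+5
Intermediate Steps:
X = -60
s(S) = -60 + S (s(S) = S - 60 = -60 + S)
D(O) = sqrt(2)*sqrt(O) (D(O) = sqrt(2*O) = sqrt(2)*sqrt(O))
H = -207054 (H = (-60 + 416) - 1*207410 = 356 - 207410 = -207054)
H - D((1/12)*11 + 9) = -207054 - sqrt(2)*sqrt((1/12)*11 + 9) = -207054 - sqrt(2)*sqrt(11/12 + 9) = -207054 - sqrt(2)*sqrt(119/12) = -207054 - sqrt(2)*sqrt(357)/6 = -207054 - sqrt(714)/6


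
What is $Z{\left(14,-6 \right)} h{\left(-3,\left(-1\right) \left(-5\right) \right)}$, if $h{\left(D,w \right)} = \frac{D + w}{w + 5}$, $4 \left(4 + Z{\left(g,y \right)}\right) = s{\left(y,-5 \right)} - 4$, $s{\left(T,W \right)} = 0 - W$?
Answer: $- \frac{3}{4} \approx -0.75$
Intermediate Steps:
$s{\left(T,W \right)} = - W$
$Z{\left(g,y \right)} = - \frac{15}{4}$ ($Z{\left(g,y \right)} = -4 + \frac{\left(-1\right) \left(-5\right) - 4}{4} = -4 + \frac{5 - 4}{4} = -4 + \frac{1}{4} \cdot 1 = -4 + \frac{1}{4} = - \frac{15}{4}$)
$h{\left(D,w \right)} = \frac{D + w}{5 + w}$
$Z{\left(14,-6 \right)} h{\left(-3,\left(-1\right) \left(-5\right) \right)} = - \frac{15 \frac{-3 - -5}{5 - -5}}{4} = - \frac{15 \frac{-3 + 5}{5 + 5}}{4} = - \frac{15 \cdot \frac{1}{10} \cdot 2}{4} = \left(- \frac{15}{4}\right) \frac{1}{5} = - \frac{3}{4}$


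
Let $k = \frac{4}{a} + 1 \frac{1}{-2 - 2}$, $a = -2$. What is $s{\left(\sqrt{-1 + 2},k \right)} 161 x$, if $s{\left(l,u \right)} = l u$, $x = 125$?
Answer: $- \frac{181125}{4} \approx -45281.0$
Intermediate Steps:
$k = - \frac{9}{4}$ ($k = \frac{4}{-2} + 1 \frac{1}{-2 - 2} = 4 \left(- \frac{1}{2}\right) + 1 \frac{1}{-2 - 2} = -2 + 1 \frac{1}{-4} = -2 + 1 \left(- \frac{1}{4}\right) = -2 - \frac{1}{4} = - \frac{9}{4} \approx -2.25$)
$s{\left(\sqrt{-1 + 2},k \right)} 161 x = \sqrt{-1 + 2} \left(- \frac{9}{4}\right) 161 \cdot 125 = \sqrt{1} \left(- \frac{9}{4}\right) 161 \cdot 125 = 1 \left(- \frac{9}{4}\right) 161 \cdot 125 = \left(- \frac{9}{4}\right) 161 \cdot 125 = \left(- \frac{1449}{4}\right) 125 = - \frac{181125}{4}$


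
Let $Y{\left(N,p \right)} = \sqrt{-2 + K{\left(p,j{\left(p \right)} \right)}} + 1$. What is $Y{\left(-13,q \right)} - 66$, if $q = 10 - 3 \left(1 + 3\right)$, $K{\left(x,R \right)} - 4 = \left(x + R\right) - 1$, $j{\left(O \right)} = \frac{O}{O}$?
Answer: $-65$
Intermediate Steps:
$j{\left(O \right)} = 1$
$K{\left(x,R \right)} = 3 + R + x$ ($K{\left(x,R \right)} = 4 - \left(1 - R - x\right) = 4 + \left(-1 + R + x\right) = 3 + R + x$)
$q = -2$ ($q = 10 - 12 = -2$)
$Y{\left(N,p \right)} = 1 + \sqrt{2 + p}$ ($Y{\left(N,p \right)} = \sqrt{-2 + \left(3 + 1 + p\right)} + 1 = \sqrt{-2 + \left(4 + p\right)} + 1 = \sqrt{2 + p} + 1 = 1 + \sqrt{2 + p}$)
$Y{\left(-13,q \right)} - 66 = \left(1 + \sqrt{2 - 2}\right) - 66 = \left(1 + \sqrt{0}\right) - 66 = \left(1 + 0\right) - 66 = 1 - 66 = -65$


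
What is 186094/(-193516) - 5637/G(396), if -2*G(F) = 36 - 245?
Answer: -1110296515/20222422 ≈ -54.904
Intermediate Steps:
G(F) = 209/2 (G(F) = -(36 - 245)/2 = -½*(-209) = 209/2)
186094/(-193516) - 5637/G(396) = 186094/(-193516) - 5637/209/2 = 186094*(-1/193516) - 5637*2/209 = -93047/96758 - 11274/209 = -1110296515/20222422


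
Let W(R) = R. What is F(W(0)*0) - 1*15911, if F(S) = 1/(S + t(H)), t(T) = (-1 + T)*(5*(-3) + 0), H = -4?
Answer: -1193324/75 ≈ -15911.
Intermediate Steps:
t(T) = 15 - 15*T (t(T) = (-1 + T)*(-15 + 0) = (-1 + T)*(-15) = 15 - 15*T)
F(S) = 1/(75 + S) (F(S) = 1/(S + (15 - 15*(-4))) = 1/(S + (15 + 60)) = 1/(S + 75) = 1/(75 + S))
F(W(0)*0) - 1*15911 = 1/(75 + 0*0) - 1*15911 = 1/(75 + 0) - 15911 = 1/75 - 15911 = -1193324/75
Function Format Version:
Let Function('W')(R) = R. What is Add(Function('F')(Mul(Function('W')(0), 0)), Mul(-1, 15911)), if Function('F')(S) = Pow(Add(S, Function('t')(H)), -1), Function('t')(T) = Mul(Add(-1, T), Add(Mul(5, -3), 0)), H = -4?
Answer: Rational(-1193324, 75) ≈ -15911.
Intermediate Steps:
Function('t')(T) = Add(15, Mul(-15, T)) (Function('t')(T) = Mul(Add(-1, T), Add(-15, 0)) = Mul(Add(-1, T), -15) = Add(15, Mul(-15, T)))
Function('F')(S) = Pow(Add(75, S), -1) (Function('F')(S) = Pow(Add(S, Add(15, Mul(-15, -4))), -1) = Pow(Add(S, Add(15, 60)), -1) = Pow(Add(S, 75), -1) = Pow(Add(75, S), -1))
Add(Function('F')(Mul(Function('W')(0), 0)), Mul(-1, 15911)) = Add(Pow(Add(75, Mul(0, 0)), -1), Mul(-1, 15911)) = Add(Pow(Add(75, 0), -1), -15911) = Add(Pow(75, -1), -15911) = Add(Rational(1, 75), -15911) = Rational(-1193324, 75)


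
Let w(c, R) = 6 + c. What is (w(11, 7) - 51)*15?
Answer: -510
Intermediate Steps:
(w(11, 7) - 51)*15 = ((6 + 11) - 51)*15 = (17 - 51)*15 = -34*15 = -510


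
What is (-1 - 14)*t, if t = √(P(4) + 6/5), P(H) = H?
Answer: -3*√130 ≈ -34.205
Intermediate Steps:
t = √130/5 (t = √(4 + 6/5) = √(26/5) = √130/5 ≈ 2.2803)
(-1 - 14)*t = (-1 - 14)*(√130/5) = -3*√130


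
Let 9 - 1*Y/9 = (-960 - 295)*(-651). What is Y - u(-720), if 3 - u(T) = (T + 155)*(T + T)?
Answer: -6539367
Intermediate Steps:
Y = -7352964 (Y = 81 - 9*(-960 - 295)*(-651) = 81 - (-11295)*(-651) = 81 - 9*817005 = 81 - 7353045 = -7352964)
u(T) = 3 - 2*T*(155 + T) (u(T) = 3 - (T + 155)*(T + T) = 3 - (155 + T)*2*T = 3 - 2*T*(155 + T))
Y - u(-720) = -7352964 - (3 - 310*(-720) - 2*(-720)²) = -7352964 - (3 + 223200 - 2*518400) = -7352964 - (3 + 223200 - 1036800) = -7352964 - 1*(-813597) = -7352964 + 813597 = -6539367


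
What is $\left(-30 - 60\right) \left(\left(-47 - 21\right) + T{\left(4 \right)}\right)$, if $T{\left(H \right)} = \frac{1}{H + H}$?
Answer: $\frac{24435}{4} \approx 6108.8$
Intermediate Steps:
$T{\left(H \right)} = \frac{1}{2 H}$
$\left(-30 - 60\right) \left(\left(-47 - 21\right) + T{\left(4 \right)}\right) = \left(-30 - 60\right) \left(\left(-47 - 21\right) + \frac{1}{2 \cdot 4}\right) = - 90 \left(-68 + \frac{1}{2} \cdot \frac{1}{4}\right) = - 90 \left(-68 + \frac{1}{8}\right) = \left(-90\right) \left(- \frac{543}{8}\right) = \frac{24435}{4}$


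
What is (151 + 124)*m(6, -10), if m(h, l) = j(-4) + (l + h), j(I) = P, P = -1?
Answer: -1375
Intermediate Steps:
j(I) = -1
m(h, l) = -1 + h + l (m(h, l) = -1 + (l + h) = -1 + (h + l) = -1 + h + l)
(151 + 124)*m(6, -10) = (151 + 124)*(-1 + 6 - 10) = 275*(-5) = -1375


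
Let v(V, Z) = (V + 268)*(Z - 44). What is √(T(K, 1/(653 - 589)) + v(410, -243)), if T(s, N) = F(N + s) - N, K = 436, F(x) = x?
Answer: 5*I*√7766 ≈ 440.62*I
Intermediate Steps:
v(V, Z) = (-44 + Z)*(268 + V) (v(V, Z) = (268 + V)*(-44 + Z) = (-44 + Z)*(268 + V))
T(s, N) = s (T(s, N) = (N + s) - N = s)
√(T(K, 1/(653 - 589)) + v(410, -243)) = √(436 + (-11792 - 44*410 + 268*(-243) + 410*(-243))) = √(436 + (-11792 - 18040 - 65124 - 99630)) = √(436 - 194586) = √(-194150) = 5*I*√7766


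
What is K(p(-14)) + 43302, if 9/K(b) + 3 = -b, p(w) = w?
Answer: 476331/11 ≈ 43303.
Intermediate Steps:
K(b) = 9/(-3 - b)
K(p(-14)) + 43302 = -9/(3 - 14) + 43302 = -9/(-11) + 43302 = -9*(-1/11) + 43302 = 9/11 + 43302 = 476331/11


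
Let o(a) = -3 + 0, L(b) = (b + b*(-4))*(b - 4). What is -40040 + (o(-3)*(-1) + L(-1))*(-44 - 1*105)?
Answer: -38252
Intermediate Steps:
L(b) = -3*b*(-4 + b) (L(b) = (b - 4*b)*(-4 + b) = (-3*b)*(-4 + b) = -3*b*(-4 + b))
o(a) = -3
-40040 + (o(-3)*(-1) + L(-1))*(-44 - 1*105) = -40040 + (-3*(-1) + 3*(-1)*(4 - 1*(-1)))*(-44 - 1*105) = -40040 + (3 + 3*(-1)*(4 + 1))*(-44 - 105) = -40040 + (3 + 3*(-1)*5)*(-149) = -40040 + (3 - 15)*(-149) = -40040 - 12*(-149) = -40040 + 1788 = -38252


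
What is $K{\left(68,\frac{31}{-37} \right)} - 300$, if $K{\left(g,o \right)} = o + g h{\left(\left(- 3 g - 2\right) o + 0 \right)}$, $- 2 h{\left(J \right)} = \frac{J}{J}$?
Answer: $- \frac{12389}{37} \approx -334.84$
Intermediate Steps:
$h{\left(J \right)} = - \frac{1}{2}$ ($h{\left(J \right)} = - \frac{J \frac{1}{J}}{2} = \left(- \frac{1}{2}\right) 1 = - \frac{1}{2}$)
$K{\left(g,o \right)} = o - \frac{g}{2}$ ($K{\left(g,o \right)} = o + g \left(- \frac{1}{2}\right) = o - \frac{g}{2}$)
$K{\left(68,\frac{31}{-37} \right)} - 300 = \left(\frac{31}{-37} - 34\right) - 300 = \left(31 \left(- \frac{1}{37}\right) - 34\right) - 300 = \left(- \frac{31}{37} - 34\right) - 300 = - \frac{1289}{37} - 300 = - \frac{12389}{37}$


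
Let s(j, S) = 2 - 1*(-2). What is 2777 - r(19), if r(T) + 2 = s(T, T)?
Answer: 2775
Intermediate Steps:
s(j, S) = 4 (s(j, S) = 2 + 2 = 4)
r(T) = 2 (r(T) = -2 + 4 = 2)
2777 - r(19) = 2777 - 1*2 = 2777 - 2 = 2775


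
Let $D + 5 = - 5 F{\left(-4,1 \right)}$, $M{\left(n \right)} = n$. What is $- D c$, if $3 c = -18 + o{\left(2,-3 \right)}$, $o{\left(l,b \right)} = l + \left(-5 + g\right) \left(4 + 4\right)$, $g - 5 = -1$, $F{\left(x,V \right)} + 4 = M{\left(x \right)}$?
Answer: $280$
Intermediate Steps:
$F{\left(x,V \right)} = -4 + x$
$g = 4$ ($g = 5 - 1 = 4$)
$D = 35$ ($D = -5 - 5 \left(-4 - 4\right) = -5 - -40 = -5 + 40 = 35$)
$o{\left(l,b \right)} = -8 + l$ ($o{\left(l,b \right)} = l + \left(-5 + 4\right) \left(4 + 4\right) = l - 8 = -8 + l$)
$c = -8$ ($c = \frac{-18 + \left(-8 + 2\right)}{3} = \frac{-18 - 6}{3} = \frac{1}{3} \left(-24\right) = -8$)
$- D c = \left(-1\right) 35 \left(-8\right) = \left(-35\right) \left(-8\right) = 280$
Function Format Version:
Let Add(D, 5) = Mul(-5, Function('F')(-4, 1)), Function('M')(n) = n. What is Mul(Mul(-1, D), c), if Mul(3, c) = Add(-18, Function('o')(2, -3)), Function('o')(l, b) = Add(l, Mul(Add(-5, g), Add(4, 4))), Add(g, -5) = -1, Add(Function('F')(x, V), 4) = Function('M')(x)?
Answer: 280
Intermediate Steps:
Function('F')(x, V) = Add(-4, x)
g = 4 (g = Add(5, -1) = 4)
D = 35 (D = Add(-5, Mul(-5, Add(-4, -4))) = Add(-5, Mul(-5, -8)) = Add(-5, 40) = 35)
Function('o')(l, b) = Add(-8, l) (Function('o')(l, b) = Add(l, Mul(Add(-5, 4), Add(4, 4))) = Add(l, Mul(-1, 8)) = Add(l, -8) = Add(-8, l))
c = -8 (c = Mul(Rational(1, 3), Add(-18, Add(-8, 2))) = Mul(Rational(1, 3), Add(-18, -6)) = Mul(Rational(1, 3), -24) = -8)
Mul(Mul(-1, D), c) = Mul(Mul(-1, 35), -8) = Mul(-35, -8) = 280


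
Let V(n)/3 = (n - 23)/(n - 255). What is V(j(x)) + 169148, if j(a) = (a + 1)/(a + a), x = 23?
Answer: 330008265/1951 ≈ 1.6915e+5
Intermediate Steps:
j(a) = (1 + a)/(2*a) (j(a) = (1 + a)/((2*a)) = (1 + a)*(1/(2*a)) = (1 + a)/(2*a))
V(n) = 3*(-23 + n)/(-255 + n) (V(n) = 3*((n - 23)/(n - 255)) = 3*((-23 + n)/(-255 + n)) = 3*(-23 + n)/(-255 + n))
V(j(x)) + 169148 = 3*(-23 + (½)*(1 + 23)/23)/(-255 + (½)*(1 + 23)/23) + 169148 = 3*(-23 + (½)*(1/23)*24)/(-255 + (½)*(1/23)*24) + 169148 = 3*(-23 + 12/23)/(-255 + 12/23) + 169148 = 3*(-517/23)/(-5853/23) + 169148 = 3*(-23/5853)*(-517/23) + 169148 = 517/1951 + 169148 = 330008265/1951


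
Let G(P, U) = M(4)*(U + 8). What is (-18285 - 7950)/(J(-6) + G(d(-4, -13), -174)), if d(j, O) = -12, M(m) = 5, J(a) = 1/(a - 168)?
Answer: 4564890/144421 ≈ 31.608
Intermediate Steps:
J(a) = 1/(-168 + a)
G(P, U) = 40 + 5*U (G(P, U) = 5*(U + 8) = 5*(8 + U) = 40 + 5*U)
(-18285 - 7950)/(J(-6) + G(d(-4, -13), -174)) = (-18285 - 7950)/(1/(-168 - 6) + (40 + 5*(-174))) = -26235/(1/(-174) + (40 - 870)) = -26235/(-1/174 - 830) = -26235/(-144421/174) = -26235*(-174/144421) = 4564890/144421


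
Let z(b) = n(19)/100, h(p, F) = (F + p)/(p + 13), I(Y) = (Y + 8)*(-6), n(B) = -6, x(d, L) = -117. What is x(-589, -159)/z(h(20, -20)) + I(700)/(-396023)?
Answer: 772249098/396023 ≈ 1950.0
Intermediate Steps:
I(Y) = -48 - 6*Y (I(Y) = (8 + Y)*(-6) = -48 - 6*Y)
h(p, F) = (F + p)/(13 + p)
z(b) = -3/50 (z(b) = -6/100 = -6*1/100 = -3/50)
x(-589, -159)/z(h(20, -20)) + I(700)/(-396023) = -117/(-3/50) + (-48 - 6*700)/(-396023) = -117*(-50/3) + (-48 - 4200)*(-1/396023) = 1950 - 4248*(-1/396023) = 1950 + 4248/396023 = 772249098/396023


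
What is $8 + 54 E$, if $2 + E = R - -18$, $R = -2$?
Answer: $764$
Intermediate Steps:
$E = 14$ ($E = -2 - -16 = -2 + \left(-2 + 18\right) = -2 + 16 = 14$)
$8 + 54 E = 8 + 54 \cdot 14 = 8 + 756 = 764$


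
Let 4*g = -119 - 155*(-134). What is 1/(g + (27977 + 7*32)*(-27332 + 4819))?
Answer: -4/2539535801 ≈ -1.5751e-9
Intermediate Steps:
g = 20651/4 (g = (-119 - 155*(-134))/4 = (-119 + 20770)/4 = (¼)*20651 = 20651/4 ≈ 5162.8)
1/(g + (27977 + 7*32)*(-27332 + 4819)) = 1/(20651/4 + (27977 + 7*32)*(-27332 + 4819)) = 1/(20651/4 + (27977 + 224)*(-22513)) = 1/(20651/4 + 28201*(-22513)) = 1/(20651/4 - 634889113) = 1/(-2539535801/4) = -4/2539535801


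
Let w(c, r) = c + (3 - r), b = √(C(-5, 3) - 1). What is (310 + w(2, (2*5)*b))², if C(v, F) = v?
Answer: 98625 - 6300*I*√6 ≈ 98625.0 - 15432.0*I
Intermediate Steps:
b = I*√6 (b = √(-5 - 1) = √(-6) = I*√6 ≈ 2.4495*I)
w(c, r) = 3 + c - r
(310 + w(2, (2*5)*b))² = (310 + (3 + 2 - 2*5*I*√6))² = (310 + (3 + 2 - 10*I*√6))² = (310 + (5 - 10*I*√6))² = (315 - 10*I*√6)²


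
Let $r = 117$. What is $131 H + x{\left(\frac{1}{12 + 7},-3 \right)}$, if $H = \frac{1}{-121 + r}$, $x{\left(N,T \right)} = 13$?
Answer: $- \frac{79}{4} \approx -19.75$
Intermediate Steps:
$H = - \frac{1}{4}$ ($H = \frac{1}{-121 + 117} = \frac{1}{-4} = - \frac{1}{4} \approx -0.25$)
$131 H + x{\left(\frac{1}{12 + 7},-3 \right)} = 131 \left(- \frac{1}{4}\right) + 13 = - \frac{131}{4} + 13 = - \frac{79}{4}$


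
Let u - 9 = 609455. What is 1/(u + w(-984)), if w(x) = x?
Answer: 1/608480 ≈ 1.6434e-6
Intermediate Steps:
u = 609464 (u = 9 + 609455 = 609464)
1/(u + w(-984)) = 1/(609464 - 984) = 1/608480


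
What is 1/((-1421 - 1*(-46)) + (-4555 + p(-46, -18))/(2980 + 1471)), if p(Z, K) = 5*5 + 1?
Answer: -4451/6124654 ≈ -0.00072674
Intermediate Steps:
p(Z, K) = 26 (p(Z, K) = 25 + 1 = 26)
1/((-1421 - 1*(-46)) + (-4555 + p(-46, -18))/(2980 + 1471)) = 1/((-1421 - 1*(-46)) + (-4555 + 26)/(2980 + 1471)) = 1/((-1421 + 46) - 4529/4451) = 1/(-1375 - 4529*1/4451) = 1/(-1375 - 4529/4451) = 1/(-6124654/4451) = -4451/6124654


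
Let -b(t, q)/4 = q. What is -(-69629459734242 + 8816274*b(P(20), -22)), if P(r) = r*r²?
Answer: 69628683902130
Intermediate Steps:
P(r) = r³
b(t, q) = -4*q
-(-69629459734242 + 8816274*b(P(20), -22)) = -8816274/(1/(-4*(-22) - 7897833)) = -8816274/(1/(88 - 7897833)) = -8816274/(1/(-7897745)) = -8816274/(-1/7897745) = -8816274*(-7897745) = 69628683902130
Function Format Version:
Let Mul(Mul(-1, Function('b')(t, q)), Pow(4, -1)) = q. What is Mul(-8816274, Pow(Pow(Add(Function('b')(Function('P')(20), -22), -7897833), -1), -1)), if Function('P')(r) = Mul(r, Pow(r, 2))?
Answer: 69628683902130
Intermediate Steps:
Function('P')(r) = Pow(r, 3)
Function('b')(t, q) = Mul(-4, q)
Mul(-8816274, Pow(Pow(Add(Function('b')(Function('P')(20), -22), -7897833), -1), -1)) = Mul(-8816274, Pow(Pow(Add(Mul(-4, -22), -7897833), -1), -1)) = Mul(-8816274, Pow(Pow(Add(88, -7897833), -1), -1)) = Mul(-8816274, Pow(Pow(-7897745, -1), -1)) = Mul(-8816274, Pow(Rational(-1, 7897745), -1)) = Mul(-8816274, -7897745) = 69628683902130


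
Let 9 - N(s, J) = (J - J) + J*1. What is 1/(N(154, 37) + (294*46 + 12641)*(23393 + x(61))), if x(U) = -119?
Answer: 1/608964182 ≈ 1.6421e-9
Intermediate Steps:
N(s, J) = 9 - J (N(s, J) = 9 - ((J - J) + J*1) = 9 - (0 + J) = 9 - J)
1/(N(154, 37) + (294*46 + 12641)*(23393 + x(61))) = 1/((9 - 1*37) + (294*46 + 12641)*(23393 - 119)) = 1/((9 - 37) + (13524 + 12641)*23274) = 1/(-28 + 26165*23274) = 1/(-28 + 608964210) = 1/608964182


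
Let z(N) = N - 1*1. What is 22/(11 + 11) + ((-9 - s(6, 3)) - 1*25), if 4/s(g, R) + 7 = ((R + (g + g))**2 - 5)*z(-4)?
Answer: -36527/1107 ≈ -32.996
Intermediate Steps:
z(N) = -1 + N (z(N) = N - 1 = -1 + N)
s(g, R) = 4/(18 - 5*(R + 2*g)**2) (s(g, R) = 4/(-7 + ((R + (g + g))**2 - 5)*(-1 - 4)) = 4/(-7 + ((R + 2*g)**2 - 5)*(-5)) = 4/(-7 + (-5 + (R + 2*g)**2)*(-5)) = 4/(-7 + (25 - 5*(R + 2*g)**2)) = 4/(18 - 5*(R + 2*g)**2))
22/(11 + 11) + ((-9 - s(6, 3)) - 1*25) = 22/(11 + 11) + ((-9 - (-4)/(-18 + 5*(3 + 2*6)**2)) - 1*25) = 22/22 + ((-9 - (-4)/(-18 + 5*(3 + 12)**2)) - 25) = (1/22)*22 + ((-9 - (-4)/(-18 + 5*15**2)) - 25) = 1 + ((-9 - (-4)/(-18 + 5*225)) - 25) = 1 + ((-9 - (-4)/(-18 + 1125)) - 25) = 1 + ((-9 - (-4)/1107) - 25) = 1 + ((-9 - 1*(-4/1107)) - 25) = 1 + ((-9 + 4/1107) - 25) = 1 + (-9959/1107 - 25) = 1 - 37634/1107 = -36527/1107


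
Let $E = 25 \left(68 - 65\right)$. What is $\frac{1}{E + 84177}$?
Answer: $\frac{1}{84252} \approx 1.1869 \cdot 10^{-5}$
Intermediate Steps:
$E = 75$ ($E = 25 \cdot 3 = 75$)
$\frac{1}{E + 84177} = \frac{1}{75 + 84177} = \frac{1}{84252}$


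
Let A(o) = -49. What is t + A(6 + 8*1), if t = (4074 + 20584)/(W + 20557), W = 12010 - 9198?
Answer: -1120423/23369 ≈ -47.945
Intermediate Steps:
W = 2812
t = 24658/23369 (t = (4074 + 20584)/(2812 + 20557) = 24658/23369 ≈ 1.0552)
t + A(6 + 8*1) = 24658/23369 - 49 = -1120423/23369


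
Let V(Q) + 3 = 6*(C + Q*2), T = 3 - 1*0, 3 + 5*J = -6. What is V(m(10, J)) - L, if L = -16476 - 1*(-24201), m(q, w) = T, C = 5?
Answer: -7662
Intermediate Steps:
J = -9/5 (J = -⅗ + (⅕)*(-6) = -⅗ - 6/5 = -9/5 ≈ -1.8000)
T = 3 (T = 3 + 0 = 3)
m(q, w) = 3
V(Q) = 27 + 12*Q (V(Q) = -3 + 6*(5 + Q*2) = -3 + 6*(5 + 2*Q) = -3 + (30 + 12*Q) = 27 + 12*Q)
L = 7725 (L = -16476 + 24201 = 7725)
V(m(10, J)) - L = (27 + 12*3) - 1*7725 = (27 + 36) - 7725 = 63 - 7725 = -7662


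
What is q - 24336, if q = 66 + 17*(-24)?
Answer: -24678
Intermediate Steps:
q = -342 (q = 66 - 408 = -342)
q - 24336 = -342 - 24336 = -24678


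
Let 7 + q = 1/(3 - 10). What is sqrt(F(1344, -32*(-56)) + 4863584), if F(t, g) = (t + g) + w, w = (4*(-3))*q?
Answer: 2*sqrt(59618370)/7 ≈ 2206.1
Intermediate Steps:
q = -50/7 (q = -7 + 1/(3 - 10) = -7 + 1/(-7) = -7 - 1/7 = -50/7 ≈ -7.1429)
w = 600/7 (w = (4*(-3))*(-50/7) = -12*(-50/7) = 600/7 ≈ 85.714)
F(t, g) = 600/7 + g + t (F(t, g) = (t + g) + 600/7 = (g + t) + 600/7 = 600/7 + g + t)
sqrt(F(1344, -32*(-56)) + 4863584) = sqrt((600/7 - 32*(-56) + 1344) + 4863584) = sqrt((600/7 + 1792 + 1344) + 4863584) = sqrt(22552/7 + 4863584) = sqrt(34067640/7) = 2*sqrt(59618370)/7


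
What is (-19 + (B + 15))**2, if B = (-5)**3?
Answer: 16641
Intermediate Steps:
B = -125
(-19 + (B + 15))**2 = (-19 + (-125 + 15))**2 = (-19 - 110)**2 = (-129)**2 = 16641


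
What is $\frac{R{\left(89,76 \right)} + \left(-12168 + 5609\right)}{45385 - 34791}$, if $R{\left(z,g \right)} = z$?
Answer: $- \frac{3235}{5297} \approx -0.61072$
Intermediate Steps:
$\frac{R{\left(89,76 \right)} + \left(-12168 + 5609\right)}{45385 - 34791} = \frac{89 + \left(-12168 + 5609\right)}{45385 - 34791} = \frac{89 - 6559}{10594} = \left(-6470\right) \frac{1}{10594} = - \frac{3235}{5297}$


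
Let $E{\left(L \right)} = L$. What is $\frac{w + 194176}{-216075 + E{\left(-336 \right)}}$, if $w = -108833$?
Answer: $- \frac{2753}{6981} \approx -0.39436$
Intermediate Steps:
$\frac{w + 194176}{-216075 + E{\left(-336 \right)}} = \frac{-108833 + 194176}{-216075 - 336} = \frac{85343}{-216411} = 85343 \left(- \frac{1}{216411}\right) = - \frac{2753}{6981}$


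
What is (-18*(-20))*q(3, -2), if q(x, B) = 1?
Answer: 360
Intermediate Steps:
(-18*(-20))*q(3, -2) = -18*(-20)*1 = 360*1 = 360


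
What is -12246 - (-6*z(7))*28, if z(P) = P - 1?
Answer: -11238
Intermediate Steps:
z(P) = -1 + P
-12246 - (-6*z(7))*28 = -12246 - (-6*(-1 + 7))*28 = -12246 - (-6*6)*28 = -12246 - (-36)*28 = -12246 - 1*(-1008) = -12246 + 1008 = -11238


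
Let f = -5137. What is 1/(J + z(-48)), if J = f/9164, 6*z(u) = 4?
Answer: 27492/2917 ≈ 9.4247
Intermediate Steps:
z(u) = 2/3 (z(u) = (1/6)*4 = 2/3)
J = -5137/9164 ≈ -0.56056
1/(J + z(-48)) = 1/(-5137/9164 + 2/3) = 1/(2917/27492) = 27492/2917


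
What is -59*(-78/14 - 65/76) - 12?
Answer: 195337/532 ≈ 367.17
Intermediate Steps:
-59*(-78/14 - 65/76) - 12 = -59*(-78*1/14 - 65*1/76) - 12 = -59*(-39/7 - 65/76) - 12 = -59*(-3419/532) - 12 = 201721/532 - 12 = 195337/532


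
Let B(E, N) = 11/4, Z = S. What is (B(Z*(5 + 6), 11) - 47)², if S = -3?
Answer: 31329/16 ≈ 1958.1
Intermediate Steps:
Z = -3
B(E, N) = 11/4 (B(E, N) = 11*(¼) = 11/4)
(B(Z*(5 + 6), 11) - 47)² = (11/4 - 47)² = (-177/4)² = 31329/16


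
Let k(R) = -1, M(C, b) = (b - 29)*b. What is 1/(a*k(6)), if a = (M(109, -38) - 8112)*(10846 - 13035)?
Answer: -1/12183974 ≈ -8.2075e-8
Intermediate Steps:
M(C, b) = b*(-29 + b) (M(C, b) = (-29 + b)*b = b*(-29 + b))
a = 12183974 (a = (-38*(-29 - 38) - 8112)*(10846 - 13035) = (-38*(-67) - 8112)*(-2189) = (2546 - 8112)*(-2189) = -5566*(-2189) = 12183974)
1/(a*k(6)) = 1/(12183974*(-1)) = 1/(-12183974) = -1/12183974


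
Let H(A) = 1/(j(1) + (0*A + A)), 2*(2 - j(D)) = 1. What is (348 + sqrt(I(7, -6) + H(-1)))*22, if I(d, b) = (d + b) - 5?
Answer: 7656 + 22*I*sqrt(2) ≈ 7656.0 + 31.113*I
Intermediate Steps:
j(D) = 3/2 (j(D) = 2 - 1/2*1 = 2 - 1/2 = 3/2)
I(d, b) = -5 + b + d (I(d, b) = (b + d) - 5 = -5 + b + d)
H(A) = 1/(3/2 + A) (H(A) = 1/(3/2 + (0*A + A)) = 1/(3/2 + (0 + A)) = 1/(3/2 + A))
(348 + sqrt(I(7, -6) + H(-1)))*22 = (348 + sqrt((-5 - 6 + 7) + 2/(3 + 2*(-1))))*22 = (348 + sqrt(-4 + 2/(3 - 2)))*22 = (348 + sqrt(-4 + 2/1))*22 = (348 + sqrt(-4 + 2*1))*22 = (348 + sqrt(-4 + 2))*22 = (348 + sqrt(-2))*22 = (348 + I*sqrt(2))*22 = 7656 + 22*I*sqrt(2)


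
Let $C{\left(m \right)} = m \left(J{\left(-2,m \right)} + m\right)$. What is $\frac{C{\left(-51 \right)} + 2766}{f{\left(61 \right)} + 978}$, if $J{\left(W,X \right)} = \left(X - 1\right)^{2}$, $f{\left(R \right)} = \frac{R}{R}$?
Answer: $- \frac{132537}{979} \approx -135.38$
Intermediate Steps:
$f{\left(R \right)} = 1$
$J{\left(W,X \right)} = \left(-1 + X\right)^{2}$
$C{\left(m \right)} = m \left(m + \left(-1 + m\right)^{2}\right)$ ($C{\left(m \right)} = m \left(\left(-1 + m\right)^{2} + m\right) = m \left(m + \left(-1 + m\right)^{2}\right)$)
$\frac{C{\left(-51 \right)} + 2766}{f{\left(61 \right)} + 978} = \frac{- 51 \left(-51 + \left(-1 - 51\right)^{2}\right) + 2766}{1 + 978} = \frac{- 51 \left(-51 + \left(-52\right)^{2}\right) + 2766}{979} = \left(- 51 \left(-51 + 2704\right) + 2766\right) \frac{1}{979} = \left(\left(-51\right) 2653 + 2766\right) \frac{1}{979} = \left(-135303 + 2766\right) \frac{1}{979} = \left(-132537\right) \frac{1}{979} = - \frac{132537}{979}$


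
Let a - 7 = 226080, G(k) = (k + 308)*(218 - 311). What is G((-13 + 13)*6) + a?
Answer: 197443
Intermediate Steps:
G(k) = -28644 - 93*k (G(k) = (308 + k)*(-93) = -28644 - 93*k)
a = 226087 (a = 7 + 226080 = 226087)
G((-13 + 13)*6) + a = (-28644 - 93*(-13 + 13)*6) + 226087 = (-28644 - 0*6) + 226087 = (-28644 - 93*0) + 226087 = (-28644 + 0) + 226087 = -28644 + 226087 = 197443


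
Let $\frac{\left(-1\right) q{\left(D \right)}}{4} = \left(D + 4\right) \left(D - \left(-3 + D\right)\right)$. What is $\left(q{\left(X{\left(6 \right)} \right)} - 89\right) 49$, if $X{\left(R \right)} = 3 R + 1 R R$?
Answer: $-38465$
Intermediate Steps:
$X{\left(R \right)} = R^{2} + 3 R$ ($X{\left(R \right)} = 3 R + R R = 3 R + R^{2} = R^{2} + 3 R$)
$q{\left(D \right)} = -48 - 12 D$ ($q{\left(D \right)} = - 4 \left(D + 4\right) \left(D - \left(-3 + D\right)\right) = - 4 \left(4 + D\right) \left(D - \left(-3 + D\right)\right) = - 4 \left(4 + D\right) 3 = - 4 \left(12 + 3 D\right) = -48 - 12 D$)
$\left(q{\left(X{\left(6 \right)} \right)} - 89\right) 49 = \left(\left(-48 - 12 \cdot 6 \left(3 + 6\right)\right) - 89\right) 49 = \left(\left(-48 - 12 \cdot 6 \cdot 9\right) - 89\right) 49 = \left(\left(-48 - 648\right) - 89\right) 49 = \left(-696 - 89\right) 49 = \left(-785\right) 49 = -38465$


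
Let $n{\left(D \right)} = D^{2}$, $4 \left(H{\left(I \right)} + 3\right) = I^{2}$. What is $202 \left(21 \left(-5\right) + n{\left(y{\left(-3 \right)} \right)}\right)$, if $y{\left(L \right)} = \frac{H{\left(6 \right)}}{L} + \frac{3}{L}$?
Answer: $-19392$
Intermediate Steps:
$H{\left(I \right)} = -3 + \frac{I^{2}}{4}$
$y{\left(L \right)} = \frac{9}{L}$ ($y{\left(L \right)} = \frac{-3 + \frac{6^{2}}{4}}{L} + \frac{3}{L} = \frac{-3 + \frac{1}{4} \cdot 36}{L} + \frac{3}{L} = \frac{-3 + 9}{L} + \frac{3}{L} = \frac{6}{L} + \frac{3}{L} = \frac{9}{L}$)
$202 \left(21 \left(-5\right) + n{\left(y{\left(-3 \right)} \right)}\right) = 202 \left(21 \left(-5\right) + \left(\frac{9}{-3}\right)^{2}\right) = 202 \left(-105 + \left(9 \left(- \frac{1}{3}\right)\right)^{2}\right) = 202 \left(-105 + \left(-3\right)^{2}\right) = 202 \left(-105 + 9\right) = 202 \left(-96\right) = -19392$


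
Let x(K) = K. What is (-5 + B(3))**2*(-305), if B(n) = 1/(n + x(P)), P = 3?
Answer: -256505/36 ≈ -7125.1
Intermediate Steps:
B(n) = 1/(3 + n) (B(n) = 1/(n + 3) = 1/(3 + n))
(-5 + B(3))**2*(-305) = (-5 + 1/(3 + 3))**2*(-305) = (-5 + 1/6)**2*(-305) = (-29/6)**2*(-305) = (841/36)*(-305) = -256505/36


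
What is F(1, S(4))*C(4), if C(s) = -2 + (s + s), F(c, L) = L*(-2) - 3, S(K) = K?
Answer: -66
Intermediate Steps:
F(c, L) = -3 - 2*L (F(c, L) = -2*L - 3 = -3 - 2*L)
C(s) = -2 + 2*s
F(1, S(4))*C(4) = (-3 - 2*4)*(-2 + 2*4) = (-3 - 8)*(-2 + 8) = -11*6 = -66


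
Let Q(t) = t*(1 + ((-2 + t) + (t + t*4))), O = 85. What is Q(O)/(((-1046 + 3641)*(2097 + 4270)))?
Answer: 8653/3304473 ≈ 0.0026186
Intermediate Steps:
Q(t) = t*(-1 + 6*t) (Q(t) = t*(1 + ((-2 + t) + (t + 4*t))) = t*(1 + ((-2 + t) + 5*t)) = t*(1 + (-2 + 6*t)) = t*(-1 + 6*t))
Q(O)/(((-1046 + 3641)*(2097 + 4270))) = (85*(-1 + 6*85))/(((-1046 + 3641)*(2097 + 4270))) = (85*(-1 + 510))/((2595*6367)) = (85*509)/16522365 = 43265*(1/16522365) = 8653/3304473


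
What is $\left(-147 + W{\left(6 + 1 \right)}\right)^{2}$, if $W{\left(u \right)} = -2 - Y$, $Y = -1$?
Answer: $21904$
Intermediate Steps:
$W{\left(u \right)} = -1$ ($W{\left(u \right)} = -2 - -1 = -2 + 1 = -1$)
$\left(-147 + W{\left(6 + 1 \right)}\right)^{2} = \left(-147 - 1\right)^{2} = \left(-148\right)^{2} = 21904$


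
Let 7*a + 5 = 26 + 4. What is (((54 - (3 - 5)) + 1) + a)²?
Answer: 179776/49 ≈ 3668.9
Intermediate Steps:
a = 25/7 (a = -5/7 + (26 + 4)/7 = -5/7 + (⅐)*30 = -5/7 + 30/7 = 25/7 ≈ 3.5714)
(((54 - (3 - 5)) + 1) + a)² = (((54 - (3 - 5)) + 1) + 25/7)² = (((54 - 1*(-2)) + 1) + 25/7)² = (((54 + 2) + 1) + 25/7)² = ((56 + 1) + 25/7)² = (57 + 25/7)² = (424/7)² = 179776/49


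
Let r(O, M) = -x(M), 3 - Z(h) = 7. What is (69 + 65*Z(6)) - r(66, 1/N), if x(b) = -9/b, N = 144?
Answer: -1487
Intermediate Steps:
Z(h) = -4 (Z(h) = 3 - 1*7 = 3 - 7 = -4)
r(O, M) = 9/M (r(O, M) = -(-9)/M = 9/M)
(69 + 65*Z(6)) - r(66, 1/N) = (69 + 65*(-4)) - 9/(1/144) = (69 - 260) - 9/1/144 = -191 - 9*144 = -191 - 1*1296 = -191 - 1296 = -1487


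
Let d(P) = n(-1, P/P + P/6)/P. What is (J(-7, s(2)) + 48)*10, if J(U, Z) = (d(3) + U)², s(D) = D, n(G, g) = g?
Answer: 1805/2 ≈ 902.50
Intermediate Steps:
d(P) = (1 + P/6)/P (d(P) = (P/P + P/6)/P = (1 + P*(⅙))/P = (1 + P/6)/P)
J(U, Z) = (½ + U)² (J(U, Z) = ((⅙)*(6 + 3)/3 + U)² = ((⅙)*(⅓)*9 + U)² = (½ + U)²)
(J(-7, s(2)) + 48)*10 = ((1 + 2*(-7))²/4 + 48)*10 = ((1 - 14)²/4 + 48)*10 = ((¼)*(-13)² + 48)*10 = ((¼)*169 + 48)*10 = (169/4 + 48)*10 = (361/4)*10 = 1805/2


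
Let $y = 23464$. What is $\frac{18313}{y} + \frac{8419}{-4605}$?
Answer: $- \frac{113212051}{108051720} \approx -1.0478$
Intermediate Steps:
$\frac{18313}{y} + \frac{8419}{-4605} = \frac{18313}{23464} + \frac{8419}{-4605} = 18313 \cdot \frac{1}{23464} + 8419 \left(- \frac{1}{4605}\right) = \frac{18313}{23464} - \frac{8419}{4605} = - \frac{113212051}{108051720}$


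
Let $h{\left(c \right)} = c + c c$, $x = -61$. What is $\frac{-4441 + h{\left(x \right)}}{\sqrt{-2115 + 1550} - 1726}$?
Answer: $\frac{1348006}{2979641} + \frac{781 i \sqrt{565}}{2979641} \approx 0.45241 + 0.0062303 i$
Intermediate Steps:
$h{\left(c \right)} = c + c^{2}$
$\frac{-4441 + h{\left(x \right)}}{\sqrt{-2115 + 1550} - 1726} = \frac{-4441 - 61 \left(1 - 61\right)}{\sqrt{-2115 + 1550} - 1726} = \frac{-4441 - -3660}{\sqrt{-565} - 1726} = \frac{-4441 + 3660}{i \sqrt{565} - 1726} = - \frac{781}{-1726 + i \sqrt{565}}$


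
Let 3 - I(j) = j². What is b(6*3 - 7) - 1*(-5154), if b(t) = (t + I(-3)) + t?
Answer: 5170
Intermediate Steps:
I(j) = 3 - j²
b(t) = -6 + 2*t (b(t) = (t + (3 - 1*(-3)²)) + t = (t + (3 - 1*9)) + t = (t + (3 - 9)) + t = (t - 6) + t = (-6 + t) + t = -6 + 2*t)
b(6*3 - 7) - 1*(-5154) = (-6 + 2*(6*3 - 7)) - 1*(-5154) = (-6 + 2*(18 - 7)) + 5154 = (-6 + 2*11) + 5154 = (-6 + 22) + 5154 = 16 + 5154 = 5170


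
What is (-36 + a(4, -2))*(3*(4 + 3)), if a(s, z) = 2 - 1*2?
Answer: -756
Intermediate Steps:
a(s, z) = 0 (a(s, z) = 2 - 2 = 0)
(-36 + a(4, -2))*(3*(4 + 3)) = (-36 + 0)*(3*(4 + 3)) = -108*7 = -36*21 = -756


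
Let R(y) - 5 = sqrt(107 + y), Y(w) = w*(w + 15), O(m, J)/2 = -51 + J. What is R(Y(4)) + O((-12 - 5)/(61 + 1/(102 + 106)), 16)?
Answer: -65 + sqrt(183) ≈ -51.472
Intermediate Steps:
O(m, J) = -102 + 2*J (O(m, J) = 2*(-51 + J) = -102 + 2*J)
Y(w) = w*(15 + w)
R(y) = 5 + sqrt(107 + y)
R(Y(4)) + O((-12 - 5)/(61 + 1/(102 + 106)), 16) = (5 + sqrt(107 + 4*(15 + 4))) + (-102 + 2*16) = (5 + sqrt(107 + 4*19)) + (-102 + 32) = (5 + sqrt(107 + 76)) - 70 = (5 + sqrt(183)) - 70 = -65 + sqrt(183)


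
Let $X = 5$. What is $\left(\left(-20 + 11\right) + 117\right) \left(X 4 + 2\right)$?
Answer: $2376$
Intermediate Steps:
$\left(\left(-20 + 11\right) + 117\right) \left(X 4 + 2\right) = \left(\left(-20 + 11\right) + 117\right) \left(5 \cdot 4 + 2\right) = \left(-9 + 117\right) \left(20 + 2\right) = 108 \cdot 22 = 2376$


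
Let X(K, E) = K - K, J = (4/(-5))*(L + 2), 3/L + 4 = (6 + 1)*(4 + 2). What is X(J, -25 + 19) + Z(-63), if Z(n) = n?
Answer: -63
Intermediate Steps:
L = 3/38 (L = 3/(-4 + (6 + 1)*(4 + 2)) = 3/(-4 + 7*6) = 3/(-4 + 42) = 3/38 ≈ 0.078947)
J = -158/95 (J = (4/(-5))*(3/38 + 2) = (4*(-1/5))*(79/38) = -4/5*79/38 = -158/95 ≈ -1.6632)
X(K, E) = 0
X(J, -25 + 19) + Z(-63) = 0 - 63 = -63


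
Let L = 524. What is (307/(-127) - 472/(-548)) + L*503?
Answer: 4585862155/17399 ≈ 2.6357e+5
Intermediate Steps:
(307/(-127) - 472/(-548)) + L*503 = (307/(-127) - 472/(-548)) + 524*503 = (307*(-1/127) - 472*(-1/548)) + 263572 = (-307/127 + 118/137) + 263572 = -27073/17399 + 263572 = 4585862155/17399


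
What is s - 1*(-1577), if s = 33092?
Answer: 34669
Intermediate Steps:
s - 1*(-1577) = 33092 - 1*(-1577) = 33092 + 1577 = 34669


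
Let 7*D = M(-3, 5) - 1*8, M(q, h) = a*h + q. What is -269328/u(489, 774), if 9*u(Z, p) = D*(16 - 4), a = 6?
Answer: -1413972/19 ≈ -74420.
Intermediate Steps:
M(q, h) = q + 6*h (M(q, h) = 6*h + q = q + 6*h)
D = 19/7 (D = ((-3 + 6*5) - 1*8)/7 = ((-3 + 30) - 8)/7 = (27 - 8)/7 = (⅐)*19 = 19/7 ≈ 2.7143)
u(Z, p) = 76/21 (u(Z, p) = (19*(16 - 4)/7)/9 = ((19/7)*12)/9 = (⅑)*(228/7) = 76/21)
-269328/u(489, 774) = -269328/76/21 = -269328*21/76 = -1413972/19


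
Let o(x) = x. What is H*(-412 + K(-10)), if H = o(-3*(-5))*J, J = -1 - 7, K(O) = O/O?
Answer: 49320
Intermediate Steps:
K(O) = 1
J = -8
H = -120 (H = -3*(-5)*(-8) = 15*(-8) = -120)
H*(-412 + K(-10)) = -120*(-412 + 1) = -120*(-411) = 49320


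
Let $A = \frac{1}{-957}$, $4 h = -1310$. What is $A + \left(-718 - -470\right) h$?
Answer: $\frac{77727539}{957} \approx 81220.0$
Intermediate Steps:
$h = - \frac{655}{2}$ ($h = \frac{1}{4} \left(-1310\right) = - \frac{655}{2} \approx -327.5$)
$A = - \frac{1}{957} \approx -0.0010449$
$A + \left(-718 - -470\right) h = - \frac{1}{957} + \left(-718 - -470\right) \left(- \frac{655}{2}\right) = - \frac{1}{957} + \left(-718 + 470\right) \left(- \frac{655}{2}\right) = - \frac{1}{957} - -81220 = - \frac{1}{957} + 81220 = \frac{77727539}{957}$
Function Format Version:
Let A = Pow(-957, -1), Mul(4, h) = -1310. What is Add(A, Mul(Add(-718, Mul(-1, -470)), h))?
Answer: Rational(77727539, 957) ≈ 81220.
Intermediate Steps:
h = Rational(-655, 2) (h = Mul(Rational(1, 4), -1310) = Rational(-655, 2) ≈ -327.50)
A = Rational(-1, 957) ≈ -0.0010449
Add(A, Mul(Add(-718, Mul(-1, -470)), h)) = Add(Rational(-1, 957), Mul(Add(-718, Mul(-1, -470)), Rational(-655, 2))) = Add(Rational(-1, 957), Mul(Add(-718, 470), Rational(-655, 2))) = Add(Rational(-1, 957), Mul(-248, Rational(-655, 2))) = Add(Rational(-1, 957), 81220) = Rational(77727539, 957)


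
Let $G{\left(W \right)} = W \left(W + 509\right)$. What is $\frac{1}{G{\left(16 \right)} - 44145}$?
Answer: $- \frac{1}{35745} \approx -2.7976 \cdot 10^{-5}$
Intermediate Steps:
$G{\left(W \right)} = W \left(509 + W\right)$
$\frac{1}{G{\left(16 \right)} - 44145} = \frac{1}{16 \left(509 + 16\right) - 44145} = \frac{1}{16 \cdot 525 - 44145} = \frac{1}{8400 - 44145} = \frac{1}{-35745} = - \frac{1}{35745}$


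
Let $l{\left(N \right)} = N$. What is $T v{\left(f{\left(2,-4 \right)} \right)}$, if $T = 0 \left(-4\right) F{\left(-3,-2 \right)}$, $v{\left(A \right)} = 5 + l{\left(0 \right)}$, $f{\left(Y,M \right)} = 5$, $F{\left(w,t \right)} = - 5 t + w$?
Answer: $0$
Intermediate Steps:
$F{\left(w,t \right)} = w - 5 t$
$v{\left(A \right)} = 5$ ($v{\left(A \right)} = 5 + 0 = 5$)
$T = 0$ ($T = 0 \left(-4\right) \left(-3 - -10\right) = 0 \left(-3 + 10\right) = 0 \cdot 7 = 0$)
$T v{\left(f{\left(2,-4 \right)} \right)} = 0 \cdot 5 = 0$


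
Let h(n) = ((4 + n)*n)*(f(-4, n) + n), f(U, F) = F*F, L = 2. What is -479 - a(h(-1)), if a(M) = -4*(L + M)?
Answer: -471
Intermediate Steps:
f(U, F) = F²
h(n) = n*(4 + n)*(n + n²) (h(n) = ((4 + n)*n)*(n² + n) = (n*(4 + n))*(n + n²) = n*(4 + n)*(n + n²))
a(M) = -8 - 4*M (a(M) = -4*(2 + M) = -8 - 4*M)
-479 - a(h(-1)) = -479 - (-8 - 4*(-1)²*(4 + (-1)² + 5*(-1))) = -479 - (-8 - 4*(4 + 1 - 5)) = -479 - (-8 - 4*0) = -479 - (-8 + 0) = -479 - 1*(-8) = -479 + 8 = -471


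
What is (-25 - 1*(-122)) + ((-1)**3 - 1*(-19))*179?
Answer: 3319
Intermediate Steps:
(-25 - 1*(-122)) + ((-1)**3 - 1*(-19))*179 = (-25 + 122) + (-1 + 19)*179 = 97 + 18*179 = 97 + 3222 = 3319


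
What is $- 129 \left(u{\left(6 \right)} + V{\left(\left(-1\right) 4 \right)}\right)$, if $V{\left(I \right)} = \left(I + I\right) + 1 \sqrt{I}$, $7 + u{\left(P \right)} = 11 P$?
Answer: $-6579 - 258 i \approx -6579.0 - 258.0 i$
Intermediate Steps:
$u{\left(P \right)} = -7 + 11 P$
$V{\left(I \right)} = \sqrt{I} + 2 I$ ($V{\left(I \right)} = 2 I + \sqrt{I} = \sqrt{I} + 2 I$)
$- 129 \left(u{\left(6 \right)} + V{\left(\left(-1\right) 4 \right)}\right) = - 129 \left(\left(-7 + 11 \cdot 6\right) + \left(\sqrt{\left(-1\right) 4} + 2 \left(\left(-1\right) 4\right)\right)\right) = - 129 \left(\left(-7 + 66\right) + \left(\sqrt{-4} + 2 \left(-4\right)\right)\right) = - 129 \left(59 - \left(8 - 2 i\right)\right) = - 129 \left(51 + 2 i\right) = -6579 - 258 i$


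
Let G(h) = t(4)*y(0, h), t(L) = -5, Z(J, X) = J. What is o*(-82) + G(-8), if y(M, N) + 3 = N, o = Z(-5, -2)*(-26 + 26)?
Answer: 55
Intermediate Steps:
o = 0 (o = -5*(-26 + 26) = -5*0 = 0)
y(M, N) = -3 + N
G(h) = 15 - 5*h (G(h) = -5*(-3 + h) = 15 - 5*h)
o*(-82) + G(-8) = 0*(-82) + (15 - 5*(-8)) = 0 + (15 + 40) = 0 + 55 = 55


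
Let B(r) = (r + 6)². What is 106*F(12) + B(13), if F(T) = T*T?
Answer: 15625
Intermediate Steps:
B(r) = (6 + r)²
F(T) = T²
106*F(12) + B(13) = 106*12² + (6 + 13)² = 106*144 + 19² = 15264 + 361 = 15625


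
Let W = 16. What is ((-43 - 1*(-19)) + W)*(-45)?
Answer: 360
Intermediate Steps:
((-43 - 1*(-19)) + W)*(-45) = ((-43 - 1*(-19)) + 16)*(-45) = ((-43 + 19) + 16)*(-45) = (-24 + 16)*(-45) = -8*(-45) = 360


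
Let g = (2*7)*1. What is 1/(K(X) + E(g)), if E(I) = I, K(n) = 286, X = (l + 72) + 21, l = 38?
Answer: 1/300 ≈ 0.0033333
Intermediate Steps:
X = 131 (X = (38 + 72) + 21 = 110 + 21 = 131)
g = 14 (g = 14*1 = 14)
1/(K(X) + E(g)) = 1/(286 + 14) = 1/300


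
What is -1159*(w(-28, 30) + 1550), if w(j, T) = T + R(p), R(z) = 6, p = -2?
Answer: -1838174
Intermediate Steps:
w(j, T) = 6 + T (w(j, T) = T + 6 = 6 + T)
-1159*(w(-28, 30) + 1550) = -1159*((6 + 30) + 1550) = -1159*(36 + 1550) = -1159*1586 = -1838174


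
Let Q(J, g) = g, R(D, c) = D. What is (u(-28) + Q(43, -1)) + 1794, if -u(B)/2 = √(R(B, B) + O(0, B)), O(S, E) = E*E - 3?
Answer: 1793 - 2*√753 ≈ 1738.1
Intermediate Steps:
O(S, E) = -3 + E² (O(S, E) = E² - 3 = -3 + E²)
u(B) = -2*√(-3 + B + B²) (u(B) = -2*√(B + (-3 + B²)) = -2*√(-3 + B + B²))
(u(-28) + Q(43, -1)) + 1794 = (-2*√(-3 - 28 + (-28)²) - 1) + 1794 = (-2*√(-3 - 28 + 784) - 1) + 1794 = (-2*√753 - 1) + 1794 = (-1 - 2*√753) + 1794 = 1793 - 2*√753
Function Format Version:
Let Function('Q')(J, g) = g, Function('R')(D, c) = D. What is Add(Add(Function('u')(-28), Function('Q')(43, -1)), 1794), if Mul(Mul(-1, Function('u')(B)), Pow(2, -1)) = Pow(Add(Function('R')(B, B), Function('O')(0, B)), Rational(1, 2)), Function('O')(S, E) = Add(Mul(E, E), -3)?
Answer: Add(1793, Mul(-2, Pow(753, Rational(1, 2)))) ≈ 1738.1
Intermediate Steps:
Function('O')(S, E) = Add(-3, Pow(E, 2)) (Function('O')(S, E) = Add(Pow(E, 2), -3) = Add(-3, Pow(E, 2)))
Function('u')(B) = Mul(-2, Pow(Add(-3, B, Pow(B, 2)), Rational(1, 2))) (Function('u')(B) = Mul(-2, Pow(Add(B, Add(-3, Pow(B, 2))), Rational(1, 2))) = Mul(-2, Pow(Add(-3, B, Pow(B, 2)), Rational(1, 2))))
Add(Add(Function('u')(-28), Function('Q')(43, -1)), 1794) = Add(Add(Mul(-2, Pow(Add(-3, -28, Pow(-28, 2)), Rational(1, 2))), -1), 1794) = Add(Add(Mul(-2, Pow(Add(-3, -28, 784), Rational(1, 2))), -1), 1794) = Add(Add(Mul(-2, Pow(753, Rational(1, 2))), -1), 1794) = Add(Add(-1, Mul(-2, Pow(753, Rational(1, 2)))), 1794) = Add(1793, Mul(-2, Pow(753, Rational(1, 2))))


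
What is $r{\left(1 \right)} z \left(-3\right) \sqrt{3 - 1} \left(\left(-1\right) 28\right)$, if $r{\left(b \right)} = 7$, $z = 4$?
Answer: $2352 \sqrt{2} \approx 3326.2$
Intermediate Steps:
$r{\left(1 \right)} z \left(-3\right) \sqrt{3 - 1} \left(\left(-1\right) 28\right) = 7 \cdot 4 \left(-3\right) \sqrt{3 - 1} \left(\left(-1\right) 28\right) = 7 \left(- 12 \sqrt{2}\right) \left(-28\right) = - 84 \sqrt{2} \left(-28\right) = 2352 \sqrt{2}$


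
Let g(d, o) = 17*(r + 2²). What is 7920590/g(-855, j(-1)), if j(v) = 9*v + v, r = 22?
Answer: 3960295/221 ≈ 17920.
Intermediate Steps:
j(v) = 10*v
g(d, o) = 442 (g(d, o) = 17*(22 + 2²) = 17*(22 + 4) = 17*26 = 442)
7920590/g(-855, j(-1)) = 7920590/442 = 7920590*(1/442) = 3960295/221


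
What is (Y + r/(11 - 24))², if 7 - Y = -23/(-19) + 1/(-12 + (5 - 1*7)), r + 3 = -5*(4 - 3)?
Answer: 501536025/11957764 ≈ 41.942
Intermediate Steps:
r = -8 (r = -3 - 5*(4 - 3) = -3 - 5*1 = -3 - 5 = -8)
Y = 1559/266 (Y = 7 - (-23/(-19) + 1/(-12 + (5 - 1*7))) = 7 - (-23*(-1/19) + 1/(-12 + (5 - 7))) = 7 - (23/19 + 1/(-12 - 2)) = 7 - (23/19 + 1/(-14)) = 7 - (23/19 - 1/14) = 7 - 1*303/266 = 7 - 303/266 = 1559/266 ≈ 5.8609)
(Y + r/(11 - 24))² = (1559/266 - 8/(11 - 24))² = (1559/266 - 8/(-13))² = (1559/266 - 8*(-1/13))² = (1559/266 + 8/13)² = (22395/3458)² = 501536025/11957764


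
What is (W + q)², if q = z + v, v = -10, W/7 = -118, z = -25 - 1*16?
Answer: 769129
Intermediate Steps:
z = -41 (z = -25 - 16 = -41)
W = -826 (W = 7*(-118) = -826)
q = -51 (q = -41 - 10 = -51)
(W + q)² = (-826 - 51)² = (-877)² = 769129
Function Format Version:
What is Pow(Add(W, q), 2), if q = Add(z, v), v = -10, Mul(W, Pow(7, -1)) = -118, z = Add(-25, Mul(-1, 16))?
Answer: 769129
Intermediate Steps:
z = -41 (z = Add(-25, -16) = -41)
W = -826 (W = Mul(7, -118) = -826)
q = -51 (q = Add(-41, -10) = -51)
Pow(Add(W, q), 2) = Pow(Add(-826, -51), 2) = Pow(-877, 2) = 769129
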